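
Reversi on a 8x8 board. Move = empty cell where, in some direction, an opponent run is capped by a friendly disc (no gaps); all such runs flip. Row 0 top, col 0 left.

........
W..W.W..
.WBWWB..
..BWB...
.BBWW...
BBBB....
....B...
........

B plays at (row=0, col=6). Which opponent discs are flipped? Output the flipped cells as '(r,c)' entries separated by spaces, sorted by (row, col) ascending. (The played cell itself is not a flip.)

Answer: (1,5) (2,4) (3,3)

Derivation:
Dir NW: edge -> no flip
Dir N: edge -> no flip
Dir NE: edge -> no flip
Dir W: first cell '.' (not opp) -> no flip
Dir E: first cell '.' (not opp) -> no flip
Dir SW: opp run (1,5) (2,4) (3,3) capped by B -> flip
Dir S: first cell '.' (not opp) -> no flip
Dir SE: first cell '.' (not opp) -> no flip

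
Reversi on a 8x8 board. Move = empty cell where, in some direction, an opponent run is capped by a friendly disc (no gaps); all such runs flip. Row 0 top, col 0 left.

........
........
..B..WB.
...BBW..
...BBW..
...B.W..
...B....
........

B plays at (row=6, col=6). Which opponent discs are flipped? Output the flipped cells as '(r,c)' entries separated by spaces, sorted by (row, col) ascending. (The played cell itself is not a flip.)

Dir NW: opp run (5,5) capped by B -> flip
Dir N: first cell '.' (not opp) -> no flip
Dir NE: first cell '.' (not opp) -> no flip
Dir W: first cell '.' (not opp) -> no flip
Dir E: first cell '.' (not opp) -> no flip
Dir SW: first cell '.' (not opp) -> no flip
Dir S: first cell '.' (not opp) -> no flip
Dir SE: first cell '.' (not opp) -> no flip

Answer: (5,5)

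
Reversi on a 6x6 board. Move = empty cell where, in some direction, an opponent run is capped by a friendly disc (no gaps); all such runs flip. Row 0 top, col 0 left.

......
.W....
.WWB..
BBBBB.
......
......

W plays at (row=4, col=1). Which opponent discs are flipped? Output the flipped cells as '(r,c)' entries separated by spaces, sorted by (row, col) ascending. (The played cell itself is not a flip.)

Answer: (3,1)

Derivation:
Dir NW: opp run (3,0), next=edge -> no flip
Dir N: opp run (3,1) capped by W -> flip
Dir NE: opp run (3,2) (2,3), next='.' -> no flip
Dir W: first cell '.' (not opp) -> no flip
Dir E: first cell '.' (not opp) -> no flip
Dir SW: first cell '.' (not opp) -> no flip
Dir S: first cell '.' (not opp) -> no flip
Dir SE: first cell '.' (not opp) -> no flip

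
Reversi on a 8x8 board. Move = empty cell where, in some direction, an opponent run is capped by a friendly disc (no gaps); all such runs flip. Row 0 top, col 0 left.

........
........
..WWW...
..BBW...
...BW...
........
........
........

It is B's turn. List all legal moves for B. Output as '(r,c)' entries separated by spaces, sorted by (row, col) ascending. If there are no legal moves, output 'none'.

(1,1): flips 1 -> legal
(1,2): flips 1 -> legal
(1,3): flips 1 -> legal
(1,4): flips 1 -> legal
(1,5): flips 1 -> legal
(2,1): no bracket -> illegal
(2,5): flips 1 -> legal
(3,1): no bracket -> illegal
(3,5): flips 1 -> legal
(4,5): flips 1 -> legal
(5,3): no bracket -> illegal
(5,4): no bracket -> illegal
(5,5): flips 1 -> legal

Answer: (1,1) (1,2) (1,3) (1,4) (1,5) (2,5) (3,5) (4,5) (5,5)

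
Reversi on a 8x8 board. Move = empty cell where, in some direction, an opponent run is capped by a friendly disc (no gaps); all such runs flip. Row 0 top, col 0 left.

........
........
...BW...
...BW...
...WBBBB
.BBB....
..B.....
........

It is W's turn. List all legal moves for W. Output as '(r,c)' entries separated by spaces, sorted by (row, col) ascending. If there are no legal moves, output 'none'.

(1,2): flips 1 -> legal
(1,3): flips 2 -> legal
(1,4): no bracket -> illegal
(2,2): flips 1 -> legal
(3,2): flips 1 -> legal
(3,5): no bracket -> illegal
(3,6): no bracket -> illegal
(3,7): no bracket -> illegal
(4,0): no bracket -> illegal
(4,1): no bracket -> illegal
(4,2): flips 1 -> legal
(5,0): no bracket -> illegal
(5,4): flips 1 -> legal
(5,5): no bracket -> illegal
(5,6): flips 1 -> legal
(5,7): no bracket -> illegal
(6,0): no bracket -> illegal
(6,1): flips 1 -> legal
(6,3): flips 1 -> legal
(6,4): no bracket -> illegal
(7,1): no bracket -> illegal
(7,2): no bracket -> illegal
(7,3): no bracket -> illegal

Answer: (1,2) (1,3) (2,2) (3,2) (4,2) (5,4) (5,6) (6,1) (6,3)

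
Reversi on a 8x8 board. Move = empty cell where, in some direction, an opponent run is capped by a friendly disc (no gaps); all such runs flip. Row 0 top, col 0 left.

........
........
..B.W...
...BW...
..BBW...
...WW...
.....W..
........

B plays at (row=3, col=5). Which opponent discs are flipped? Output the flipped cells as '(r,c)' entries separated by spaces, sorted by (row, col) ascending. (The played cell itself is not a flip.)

Answer: (3,4)

Derivation:
Dir NW: opp run (2,4), next='.' -> no flip
Dir N: first cell '.' (not opp) -> no flip
Dir NE: first cell '.' (not opp) -> no flip
Dir W: opp run (3,4) capped by B -> flip
Dir E: first cell '.' (not opp) -> no flip
Dir SW: opp run (4,4) (5,3), next='.' -> no flip
Dir S: first cell '.' (not opp) -> no flip
Dir SE: first cell '.' (not opp) -> no flip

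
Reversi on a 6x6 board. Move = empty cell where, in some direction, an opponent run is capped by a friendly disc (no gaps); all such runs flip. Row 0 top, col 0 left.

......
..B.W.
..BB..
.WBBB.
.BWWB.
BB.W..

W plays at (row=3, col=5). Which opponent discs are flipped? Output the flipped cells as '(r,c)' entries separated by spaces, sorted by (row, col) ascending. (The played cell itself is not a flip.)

Answer: (3,2) (3,3) (3,4) (4,4)

Derivation:
Dir NW: first cell '.' (not opp) -> no flip
Dir N: first cell '.' (not opp) -> no flip
Dir NE: edge -> no flip
Dir W: opp run (3,4) (3,3) (3,2) capped by W -> flip
Dir E: edge -> no flip
Dir SW: opp run (4,4) capped by W -> flip
Dir S: first cell '.' (not opp) -> no flip
Dir SE: edge -> no flip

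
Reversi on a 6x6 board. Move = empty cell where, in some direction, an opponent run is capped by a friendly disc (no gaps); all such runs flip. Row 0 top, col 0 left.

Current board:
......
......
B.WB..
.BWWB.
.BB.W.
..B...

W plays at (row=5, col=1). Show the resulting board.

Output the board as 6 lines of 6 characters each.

Place W at (5,1); scan 8 dirs for brackets.
Dir NW: first cell '.' (not opp) -> no flip
Dir N: opp run (4,1) (3,1), next='.' -> no flip
Dir NE: opp run (4,2) capped by W -> flip
Dir W: first cell '.' (not opp) -> no flip
Dir E: opp run (5,2), next='.' -> no flip
Dir SW: edge -> no flip
Dir S: edge -> no flip
Dir SE: edge -> no flip
All flips: (4,2)

Answer: ......
......
B.WB..
.BWWB.
.BW.W.
.WB...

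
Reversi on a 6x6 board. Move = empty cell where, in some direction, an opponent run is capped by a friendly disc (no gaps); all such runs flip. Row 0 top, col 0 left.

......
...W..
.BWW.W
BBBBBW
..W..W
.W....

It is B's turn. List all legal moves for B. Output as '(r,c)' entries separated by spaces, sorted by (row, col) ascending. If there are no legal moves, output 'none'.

(0,2): no bracket -> illegal
(0,3): flips 2 -> legal
(0,4): flips 2 -> legal
(1,1): flips 1 -> legal
(1,2): flips 2 -> legal
(1,4): flips 1 -> legal
(1,5): no bracket -> illegal
(2,4): flips 2 -> legal
(4,0): no bracket -> illegal
(4,1): no bracket -> illegal
(4,3): no bracket -> illegal
(4,4): no bracket -> illegal
(5,0): no bracket -> illegal
(5,2): flips 1 -> legal
(5,3): flips 1 -> legal
(5,4): no bracket -> illegal
(5,5): no bracket -> illegal

Answer: (0,3) (0,4) (1,1) (1,2) (1,4) (2,4) (5,2) (5,3)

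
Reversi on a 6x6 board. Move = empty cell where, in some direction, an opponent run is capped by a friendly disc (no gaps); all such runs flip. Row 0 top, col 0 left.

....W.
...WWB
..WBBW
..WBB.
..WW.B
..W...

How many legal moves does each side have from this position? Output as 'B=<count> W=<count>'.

Answer: B=11 W=3

Derivation:
-- B to move --
(0,2): flips 1 -> legal
(0,3): flips 1 -> legal
(0,5): flips 1 -> legal
(1,1): flips 1 -> legal
(1,2): flips 2 -> legal
(2,1): flips 1 -> legal
(3,1): flips 1 -> legal
(3,5): flips 1 -> legal
(4,1): flips 1 -> legal
(4,4): no bracket -> illegal
(5,1): flips 1 -> legal
(5,3): flips 1 -> legal
(5,4): no bracket -> illegal
B mobility = 11
-- W to move --
(0,5): flips 1 -> legal
(1,2): no bracket -> illegal
(3,5): flips 3 -> legal
(4,4): flips 3 -> legal
(5,4): no bracket -> illegal
(5,5): no bracket -> illegal
W mobility = 3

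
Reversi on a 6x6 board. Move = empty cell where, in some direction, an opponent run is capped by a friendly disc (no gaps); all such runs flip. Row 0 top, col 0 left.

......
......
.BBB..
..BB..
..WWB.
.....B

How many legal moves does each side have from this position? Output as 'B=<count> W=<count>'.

-- B to move --
(3,1): no bracket -> illegal
(3,4): no bracket -> illegal
(4,1): flips 2 -> legal
(5,1): flips 1 -> legal
(5,2): flips 1 -> legal
(5,3): flips 1 -> legal
(5,4): flips 1 -> legal
B mobility = 5
-- W to move --
(1,0): flips 2 -> legal
(1,1): no bracket -> illegal
(1,2): flips 2 -> legal
(1,3): flips 2 -> legal
(1,4): no bracket -> illegal
(2,0): no bracket -> illegal
(2,4): flips 1 -> legal
(3,0): no bracket -> illegal
(3,1): no bracket -> illegal
(3,4): no bracket -> illegal
(3,5): no bracket -> illegal
(4,1): no bracket -> illegal
(4,5): flips 1 -> legal
(5,3): no bracket -> illegal
(5,4): no bracket -> illegal
W mobility = 5

Answer: B=5 W=5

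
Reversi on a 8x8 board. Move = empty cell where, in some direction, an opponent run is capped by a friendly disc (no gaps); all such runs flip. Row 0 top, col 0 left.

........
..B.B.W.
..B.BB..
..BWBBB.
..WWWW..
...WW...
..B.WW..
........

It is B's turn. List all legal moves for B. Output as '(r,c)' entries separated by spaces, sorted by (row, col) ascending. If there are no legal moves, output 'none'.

(0,5): no bracket -> illegal
(0,6): no bracket -> illegal
(0,7): flips 1 -> legal
(1,5): no bracket -> illegal
(1,7): no bracket -> illegal
(2,3): no bracket -> illegal
(2,6): no bracket -> illegal
(2,7): no bracket -> illegal
(3,1): no bracket -> illegal
(4,1): no bracket -> illegal
(4,6): no bracket -> illegal
(5,1): flips 2 -> legal
(5,2): flips 2 -> legal
(5,5): flips 3 -> legal
(5,6): flips 1 -> legal
(6,3): flips 2 -> legal
(6,6): no bracket -> illegal
(7,3): no bracket -> illegal
(7,4): flips 3 -> legal
(7,5): no bracket -> illegal
(7,6): flips 3 -> legal

Answer: (0,7) (5,1) (5,2) (5,5) (5,6) (6,3) (7,4) (7,6)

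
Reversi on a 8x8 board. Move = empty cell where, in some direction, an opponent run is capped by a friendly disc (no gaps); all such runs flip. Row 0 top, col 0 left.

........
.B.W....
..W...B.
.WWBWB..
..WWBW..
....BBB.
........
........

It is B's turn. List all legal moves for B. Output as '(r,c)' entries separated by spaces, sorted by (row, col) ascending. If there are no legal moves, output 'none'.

(0,2): no bracket -> illegal
(0,3): no bracket -> illegal
(0,4): no bracket -> illegal
(1,2): no bracket -> illegal
(1,4): no bracket -> illegal
(2,0): no bracket -> illegal
(2,1): flips 2 -> legal
(2,3): flips 2 -> legal
(2,4): flips 1 -> legal
(2,5): no bracket -> illegal
(3,0): flips 2 -> legal
(3,6): flips 1 -> legal
(4,0): no bracket -> illegal
(4,1): flips 2 -> legal
(4,6): flips 1 -> legal
(5,1): flips 1 -> legal
(5,2): no bracket -> illegal
(5,3): flips 1 -> legal

Answer: (2,1) (2,3) (2,4) (3,0) (3,6) (4,1) (4,6) (5,1) (5,3)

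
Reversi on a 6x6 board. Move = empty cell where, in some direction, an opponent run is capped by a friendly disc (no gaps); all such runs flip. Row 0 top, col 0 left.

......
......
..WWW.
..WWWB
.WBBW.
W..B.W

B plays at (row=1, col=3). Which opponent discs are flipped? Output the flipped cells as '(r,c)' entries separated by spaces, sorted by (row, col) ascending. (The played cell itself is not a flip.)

Answer: (2,3) (2,4) (3,3)

Derivation:
Dir NW: first cell '.' (not opp) -> no flip
Dir N: first cell '.' (not opp) -> no flip
Dir NE: first cell '.' (not opp) -> no flip
Dir W: first cell '.' (not opp) -> no flip
Dir E: first cell '.' (not opp) -> no flip
Dir SW: opp run (2,2), next='.' -> no flip
Dir S: opp run (2,3) (3,3) capped by B -> flip
Dir SE: opp run (2,4) capped by B -> flip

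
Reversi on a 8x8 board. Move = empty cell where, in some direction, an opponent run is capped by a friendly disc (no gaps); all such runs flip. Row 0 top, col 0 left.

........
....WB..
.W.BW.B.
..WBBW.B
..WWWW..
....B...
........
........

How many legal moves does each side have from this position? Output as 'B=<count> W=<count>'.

Answer: B=13 W=10

Derivation:
-- B to move --
(0,3): no bracket -> illegal
(0,4): flips 2 -> legal
(0,5): flips 1 -> legal
(1,0): flips 3 -> legal
(1,1): no bracket -> illegal
(1,2): no bracket -> illegal
(1,3): flips 1 -> legal
(2,0): no bracket -> illegal
(2,2): no bracket -> illegal
(2,5): flips 1 -> legal
(3,0): no bracket -> illegal
(3,1): flips 1 -> legal
(3,6): flips 2 -> legal
(4,1): flips 1 -> legal
(4,6): no bracket -> illegal
(5,1): flips 1 -> legal
(5,2): flips 1 -> legal
(5,3): flips 3 -> legal
(5,5): flips 1 -> legal
(5,6): flips 1 -> legal
B mobility = 13
-- W to move --
(0,4): no bracket -> illegal
(0,5): no bracket -> illegal
(0,6): flips 1 -> legal
(1,2): flips 2 -> legal
(1,3): flips 2 -> legal
(1,6): flips 1 -> legal
(1,7): flips 1 -> legal
(2,2): flips 2 -> legal
(2,5): flips 1 -> legal
(2,7): no bracket -> illegal
(3,6): no bracket -> illegal
(4,6): no bracket -> illegal
(4,7): no bracket -> illegal
(5,3): no bracket -> illegal
(5,5): no bracket -> illegal
(6,3): flips 1 -> legal
(6,4): flips 1 -> legal
(6,5): flips 1 -> legal
W mobility = 10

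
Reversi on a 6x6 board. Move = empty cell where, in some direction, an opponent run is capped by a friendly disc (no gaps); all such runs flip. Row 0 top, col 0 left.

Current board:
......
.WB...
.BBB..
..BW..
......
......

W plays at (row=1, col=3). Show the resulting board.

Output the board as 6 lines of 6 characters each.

Answer: ......
.WWW..
.BBW..
..BW..
......
......

Derivation:
Place W at (1,3); scan 8 dirs for brackets.
Dir NW: first cell '.' (not opp) -> no flip
Dir N: first cell '.' (not opp) -> no flip
Dir NE: first cell '.' (not opp) -> no flip
Dir W: opp run (1,2) capped by W -> flip
Dir E: first cell '.' (not opp) -> no flip
Dir SW: opp run (2,2), next='.' -> no flip
Dir S: opp run (2,3) capped by W -> flip
Dir SE: first cell '.' (not opp) -> no flip
All flips: (1,2) (2,3)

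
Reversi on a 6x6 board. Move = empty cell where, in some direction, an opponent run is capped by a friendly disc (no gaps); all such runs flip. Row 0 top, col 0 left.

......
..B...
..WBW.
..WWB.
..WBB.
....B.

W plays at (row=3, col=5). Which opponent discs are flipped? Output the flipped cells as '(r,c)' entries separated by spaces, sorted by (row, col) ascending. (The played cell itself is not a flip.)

Dir NW: first cell 'W' (not opp) -> no flip
Dir N: first cell '.' (not opp) -> no flip
Dir NE: edge -> no flip
Dir W: opp run (3,4) capped by W -> flip
Dir E: edge -> no flip
Dir SW: opp run (4,4), next='.' -> no flip
Dir S: first cell '.' (not opp) -> no flip
Dir SE: edge -> no flip

Answer: (3,4)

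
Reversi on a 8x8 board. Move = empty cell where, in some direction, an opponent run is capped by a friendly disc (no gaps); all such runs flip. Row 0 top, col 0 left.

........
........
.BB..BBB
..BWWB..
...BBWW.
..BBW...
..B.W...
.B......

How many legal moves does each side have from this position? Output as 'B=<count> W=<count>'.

-- B to move --
(2,3): flips 1 -> legal
(2,4): flips 1 -> legal
(3,6): no bracket -> illegal
(3,7): no bracket -> illegal
(4,2): no bracket -> illegal
(4,7): flips 2 -> legal
(5,5): flips 2 -> legal
(5,6): no bracket -> illegal
(5,7): flips 1 -> legal
(6,3): no bracket -> illegal
(6,5): flips 1 -> legal
(7,3): no bracket -> illegal
(7,4): flips 2 -> legal
(7,5): flips 1 -> legal
B mobility = 8
-- W to move --
(1,0): flips 3 -> legal
(1,1): flips 1 -> legal
(1,2): no bracket -> illegal
(1,3): no bracket -> illegal
(1,4): no bracket -> illegal
(1,5): flips 2 -> legal
(1,6): flips 1 -> legal
(1,7): no bracket -> illegal
(2,0): no bracket -> illegal
(2,3): no bracket -> illegal
(2,4): flips 1 -> legal
(3,0): no bracket -> illegal
(3,1): flips 1 -> legal
(3,6): flips 1 -> legal
(3,7): no bracket -> illegal
(4,1): no bracket -> illegal
(4,2): flips 3 -> legal
(5,1): flips 2 -> legal
(5,5): flips 1 -> legal
(6,0): no bracket -> illegal
(6,1): flips 2 -> legal
(6,3): flips 2 -> legal
(7,0): no bracket -> illegal
(7,2): no bracket -> illegal
(7,3): no bracket -> illegal
W mobility = 12

Answer: B=8 W=12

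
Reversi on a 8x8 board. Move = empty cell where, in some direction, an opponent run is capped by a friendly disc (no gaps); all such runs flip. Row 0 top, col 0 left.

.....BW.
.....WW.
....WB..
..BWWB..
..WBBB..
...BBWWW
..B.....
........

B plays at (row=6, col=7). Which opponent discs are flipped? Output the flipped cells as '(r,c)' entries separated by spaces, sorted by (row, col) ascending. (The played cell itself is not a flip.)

Dir NW: opp run (5,6) capped by B -> flip
Dir N: opp run (5,7), next='.' -> no flip
Dir NE: edge -> no flip
Dir W: first cell '.' (not opp) -> no flip
Dir E: edge -> no flip
Dir SW: first cell '.' (not opp) -> no flip
Dir S: first cell '.' (not opp) -> no flip
Dir SE: edge -> no flip

Answer: (5,6)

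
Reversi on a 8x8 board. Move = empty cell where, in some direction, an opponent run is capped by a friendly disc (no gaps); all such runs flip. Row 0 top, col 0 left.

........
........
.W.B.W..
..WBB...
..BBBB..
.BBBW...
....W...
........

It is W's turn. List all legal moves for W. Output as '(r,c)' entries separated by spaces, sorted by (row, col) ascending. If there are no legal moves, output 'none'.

Answer: (1,4) (2,4) (3,1) (3,5) (3,6) (5,0) (6,1) (6,2)

Derivation:
(1,2): no bracket -> illegal
(1,3): no bracket -> illegal
(1,4): flips 1 -> legal
(2,2): no bracket -> illegal
(2,4): flips 2 -> legal
(3,1): flips 2 -> legal
(3,5): flips 2 -> legal
(3,6): flips 1 -> legal
(4,0): no bracket -> illegal
(4,1): no bracket -> illegal
(4,6): no bracket -> illegal
(5,0): flips 3 -> legal
(5,5): no bracket -> illegal
(5,6): no bracket -> illegal
(6,0): no bracket -> illegal
(6,1): flips 3 -> legal
(6,2): flips 2 -> legal
(6,3): no bracket -> illegal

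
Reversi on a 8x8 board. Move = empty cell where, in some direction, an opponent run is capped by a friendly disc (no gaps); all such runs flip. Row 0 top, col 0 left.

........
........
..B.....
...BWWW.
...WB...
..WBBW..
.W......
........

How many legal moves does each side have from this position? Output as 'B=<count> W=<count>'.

-- B to move --
(2,3): no bracket -> illegal
(2,4): flips 1 -> legal
(2,5): no bracket -> illegal
(2,6): flips 1 -> legal
(2,7): no bracket -> illegal
(3,2): flips 1 -> legal
(3,7): flips 3 -> legal
(4,1): no bracket -> illegal
(4,2): flips 1 -> legal
(4,5): no bracket -> illegal
(4,6): no bracket -> illegal
(4,7): no bracket -> illegal
(5,0): no bracket -> illegal
(5,1): flips 1 -> legal
(5,6): flips 1 -> legal
(6,0): no bracket -> illegal
(6,2): no bracket -> illegal
(6,3): no bracket -> illegal
(6,4): no bracket -> illegal
(6,5): no bracket -> illegal
(6,6): flips 1 -> legal
(7,0): no bracket -> illegal
(7,1): no bracket -> illegal
(7,2): no bracket -> illegal
B mobility = 8
-- W to move --
(1,1): flips 3 -> legal
(1,2): no bracket -> illegal
(1,3): no bracket -> illegal
(2,1): no bracket -> illegal
(2,3): flips 1 -> legal
(2,4): no bracket -> illegal
(3,1): no bracket -> illegal
(3,2): flips 1 -> legal
(4,2): no bracket -> illegal
(4,5): flips 1 -> legal
(6,2): flips 2 -> legal
(6,3): flips 1 -> legal
(6,4): flips 2 -> legal
(6,5): flips 1 -> legal
W mobility = 8

Answer: B=8 W=8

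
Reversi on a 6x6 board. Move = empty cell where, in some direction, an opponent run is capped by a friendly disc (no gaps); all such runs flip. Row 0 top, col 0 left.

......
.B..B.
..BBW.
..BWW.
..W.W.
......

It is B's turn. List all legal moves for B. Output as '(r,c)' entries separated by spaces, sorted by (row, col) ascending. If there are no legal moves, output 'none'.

Answer: (2,5) (3,5) (4,3) (4,5) (5,2) (5,4) (5,5)

Derivation:
(1,3): no bracket -> illegal
(1,5): no bracket -> illegal
(2,5): flips 1 -> legal
(3,1): no bracket -> illegal
(3,5): flips 2 -> legal
(4,1): no bracket -> illegal
(4,3): flips 1 -> legal
(4,5): flips 1 -> legal
(5,1): no bracket -> illegal
(5,2): flips 1 -> legal
(5,3): no bracket -> illegal
(5,4): flips 3 -> legal
(5,5): flips 2 -> legal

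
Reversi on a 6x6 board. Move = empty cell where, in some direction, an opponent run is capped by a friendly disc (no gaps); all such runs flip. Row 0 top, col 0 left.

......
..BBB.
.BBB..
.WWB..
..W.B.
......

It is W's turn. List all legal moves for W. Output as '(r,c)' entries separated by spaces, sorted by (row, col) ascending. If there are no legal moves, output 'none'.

Answer: (0,2) (0,4) (0,5) (1,0) (1,1) (2,4) (3,4)

Derivation:
(0,1): no bracket -> illegal
(0,2): flips 2 -> legal
(0,3): no bracket -> illegal
(0,4): flips 2 -> legal
(0,5): flips 2 -> legal
(1,0): flips 1 -> legal
(1,1): flips 1 -> legal
(1,5): no bracket -> illegal
(2,0): no bracket -> illegal
(2,4): flips 1 -> legal
(2,5): no bracket -> illegal
(3,0): no bracket -> illegal
(3,4): flips 1 -> legal
(3,5): no bracket -> illegal
(4,3): no bracket -> illegal
(4,5): no bracket -> illegal
(5,3): no bracket -> illegal
(5,4): no bracket -> illegal
(5,5): no bracket -> illegal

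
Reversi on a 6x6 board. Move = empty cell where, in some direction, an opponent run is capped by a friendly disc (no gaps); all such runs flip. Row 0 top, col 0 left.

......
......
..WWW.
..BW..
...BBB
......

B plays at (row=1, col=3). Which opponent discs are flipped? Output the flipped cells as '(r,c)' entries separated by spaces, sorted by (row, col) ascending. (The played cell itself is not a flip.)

Dir NW: first cell '.' (not opp) -> no flip
Dir N: first cell '.' (not opp) -> no flip
Dir NE: first cell '.' (not opp) -> no flip
Dir W: first cell '.' (not opp) -> no flip
Dir E: first cell '.' (not opp) -> no flip
Dir SW: opp run (2,2), next='.' -> no flip
Dir S: opp run (2,3) (3,3) capped by B -> flip
Dir SE: opp run (2,4), next='.' -> no flip

Answer: (2,3) (3,3)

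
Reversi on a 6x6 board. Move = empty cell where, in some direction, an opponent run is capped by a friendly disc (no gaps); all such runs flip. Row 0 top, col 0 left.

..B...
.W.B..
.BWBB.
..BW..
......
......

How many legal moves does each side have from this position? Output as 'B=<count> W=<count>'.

-- B to move --
(0,0): no bracket -> illegal
(0,1): flips 1 -> legal
(1,0): no bracket -> illegal
(1,2): flips 1 -> legal
(2,0): flips 1 -> legal
(3,1): flips 1 -> legal
(3,4): flips 1 -> legal
(4,2): flips 1 -> legal
(4,3): flips 1 -> legal
(4,4): no bracket -> illegal
B mobility = 7
-- W to move --
(0,1): no bracket -> illegal
(0,3): flips 2 -> legal
(0,4): flips 1 -> legal
(1,0): no bracket -> illegal
(1,2): no bracket -> illegal
(1,4): no bracket -> illegal
(1,5): flips 1 -> legal
(2,0): flips 1 -> legal
(2,5): flips 2 -> legal
(3,0): no bracket -> illegal
(3,1): flips 2 -> legal
(3,4): no bracket -> illegal
(3,5): no bracket -> illegal
(4,1): no bracket -> illegal
(4,2): flips 1 -> legal
(4,3): no bracket -> illegal
W mobility = 7

Answer: B=7 W=7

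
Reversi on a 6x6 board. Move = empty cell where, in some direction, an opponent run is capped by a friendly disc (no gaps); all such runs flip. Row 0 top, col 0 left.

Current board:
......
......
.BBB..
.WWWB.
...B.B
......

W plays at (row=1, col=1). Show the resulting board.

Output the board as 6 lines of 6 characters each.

Answer: ......
.W....
.WWB..
.WWWB.
...B.B
......

Derivation:
Place W at (1,1); scan 8 dirs for brackets.
Dir NW: first cell '.' (not opp) -> no flip
Dir N: first cell '.' (not opp) -> no flip
Dir NE: first cell '.' (not opp) -> no flip
Dir W: first cell '.' (not opp) -> no flip
Dir E: first cell '.' (not opp) -> no flip
Dir SW: first cell '.' (not opp) -> no flip
Dir S: opp run (2,1) capped by W -> flip
Dir SE: opp run (2,2) capped by W -> flip
All flips: (2,1) (2,2)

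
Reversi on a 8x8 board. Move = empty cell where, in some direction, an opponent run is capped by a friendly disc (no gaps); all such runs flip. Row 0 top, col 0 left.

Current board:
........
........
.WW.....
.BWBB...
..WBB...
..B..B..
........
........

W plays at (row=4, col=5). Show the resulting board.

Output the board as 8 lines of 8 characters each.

Place W at (4,5); scan 8 dirs for brackets.
Dir NW: opp run (3,4), next='.' -> no flip
Dir N: first cell '.' (not opp) -> no flip
Dir NE: first cell '.' (not opp) -> no flip
Dir W: opp run (4,4) (4,3) capped by W -> flip
Dir E: first cell '.' (not opp) -> no flip
Dir SW: first cell '.' (not opp) -> no flip
Dir S: opp run (5,5), next='.' -> no flip
Dir SE: first cell '.' (not opp) -> no flip
All flips: (4,3) (4,4)

Answer: ........
........
.WW.....
.BWBB...
..WWWW..
..B..B..
........
........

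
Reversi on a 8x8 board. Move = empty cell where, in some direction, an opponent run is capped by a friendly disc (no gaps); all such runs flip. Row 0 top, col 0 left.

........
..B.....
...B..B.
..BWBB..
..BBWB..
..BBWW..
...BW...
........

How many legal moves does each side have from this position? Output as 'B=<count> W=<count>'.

Answer: B=5 W=13

Derivation:
-- B to move --
(2,2): no bracket -> illegal
(2,4): flips 1 -> legal
(4,6): no bracket -> illegal
(5,6): flips 2 -> legal
(6,5): flips 3 -> legal
(6,6): no bracket -> illegal
(7,3): no bracket -> illegal
(7,4): flips 3 -> legal
(7,5): flips 1 -> legal
B mobility = 5
-- W to move --
(0,1): no bracket -> illegal
(0,2): no bracket -> illegal
(0,3): no bracket -> illegal
(1,1): no bracket -> illegal
(1,3): flips 1 -> legal
(1,4): no bracket -> illegal
(1,5): no bracket -> illegal
(1,6): no bracket -> illegal
(1,7): flips 2 -> legal
(2,1): flips 2 -> legal
(2,2): no bracket -> illegal
(2,4): flips 1 -> legal
(2,5): flips 2 -> legal
(2,7): no bracket -> illegal
(3,1): flips 3 -> legal
(3,6): flips 3 -> legal
(3,7): no bracket -> illegal
(4,1): flips 2 -> legal
(4,6): flips 1 -> legal
(5,1): flips 3 -> legal
(5,6): no bracket -> illegal
(6,1): no bracket -> illegal
(6,2): flips 2 -> legal
(7,2): flips 1 -> legal
(7,3): flips 3 -> legal
(7,4): no bracket -> illegal
W mobility = 13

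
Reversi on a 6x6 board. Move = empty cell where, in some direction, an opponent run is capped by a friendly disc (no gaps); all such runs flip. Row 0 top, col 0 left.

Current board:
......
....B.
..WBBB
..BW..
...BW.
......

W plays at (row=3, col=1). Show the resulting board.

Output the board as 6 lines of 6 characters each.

Answer: ......
....B.
..WBBB
.WWW..
...BW.
......

Derivation:
Place W at (3,1); scan 8 dirs for brackets.
Dir NW: first cell '.' (not opp) -> no flip
Dir N: first cell '.' (not opp) -> no flip
Dir NE: first cell 'W' (not opp) -> no flip
Dir W: first cell '.' (not opp) -> no flip
Dir E: opp run (3,2) capped by W -> flip
Dir SW: first cell '.' (not opp) -> no flip
Dir S: first cell '.' (not opp) -> no flip
Dir SE: first cell '.' (not opp) -> no flip
All flips: (3,2)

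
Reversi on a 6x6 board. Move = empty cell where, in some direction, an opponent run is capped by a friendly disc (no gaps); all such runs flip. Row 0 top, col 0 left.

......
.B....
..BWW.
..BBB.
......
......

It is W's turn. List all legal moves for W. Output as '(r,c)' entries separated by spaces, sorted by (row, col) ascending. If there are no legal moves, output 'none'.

(0,0): no bracket -> illegal
(0,1): no bracket -> illegal
(0,2): no bracket -> illegal
(1,0): no bracket -> illegal
(1,2): no bracket -> illegal
(1,3): no bracket -> illegal
(2,0): no bracket -> illegal
(2,1): flips 1 -> legal
(2,5): no bracket -> illegal
(3,1): no bracket -> illegal
(3,5): no bracket -> illegal
(4,1): flips 1 -> legal
(4,2): flips 1 -> legal
(4,3): flips 1 -> legal
(4,4): flips 1 -> legal
(4,5): flips 1 -> legal

Answer: (2,1) (4,1) (4,2) (4,3) (4,4) (4,5)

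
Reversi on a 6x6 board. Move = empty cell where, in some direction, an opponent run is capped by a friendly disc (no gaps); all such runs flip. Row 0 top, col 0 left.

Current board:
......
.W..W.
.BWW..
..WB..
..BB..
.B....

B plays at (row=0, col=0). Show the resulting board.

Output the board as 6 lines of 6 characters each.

Place B at (0,0); scan 8 dirs for brackets.
Dir NW: edge -> no flip
Dir N: edge -> no flip
Dir NE: edge -> no flip
Dir W: edge -> no flip
Dir E: first cell '.' (not opp) -> no flip
Dir SW: edge -> no flip
Dir S: first cell '.' (not opp) -> no flip
Dir SE: opp run (1,1) (2,2) capped by B -> flip
All flips: (1,1) (2,2)

Answer: B.....
.B..W.
.BBW..
..WB..
..BB..
.B....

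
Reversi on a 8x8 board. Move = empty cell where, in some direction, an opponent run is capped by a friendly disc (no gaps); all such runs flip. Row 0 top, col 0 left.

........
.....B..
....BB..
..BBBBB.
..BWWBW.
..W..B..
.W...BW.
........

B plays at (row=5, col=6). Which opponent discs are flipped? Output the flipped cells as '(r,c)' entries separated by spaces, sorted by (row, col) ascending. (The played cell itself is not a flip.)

Dir NW: first cell 'B' (not opp) -> no flip
Dir N: opp run (4,6) capped by B -> flip
Dir NE: first cell '.' (not opp) -> no flip
Dir W: first cell 'B' (not opp) -> no flip
Dir E: first cell '.' (not opp) -> no flip
Dir SW: first cell 'B' (not opp) -> no flip
Dir S: opp run (6,6), next='.' -> no flip
Dir SE: first cell '.' (not opp) -> no flip

Answer: (4,6)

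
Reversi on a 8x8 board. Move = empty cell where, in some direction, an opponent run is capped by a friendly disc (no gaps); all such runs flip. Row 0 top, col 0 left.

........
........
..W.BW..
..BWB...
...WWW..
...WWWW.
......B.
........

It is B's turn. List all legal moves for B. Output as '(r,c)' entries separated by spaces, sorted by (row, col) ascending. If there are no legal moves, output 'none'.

(1,1): flips 4 -> legal
(1,2): flips 1 -> legal
(1,3): no bracket -> illegal
(1,4): no bracket -> illegal
(1,5): no bracket -> illegal
(1,6): flips 1 -> legal
(2,1): no bracket -> illegal
(2,3): no bracket -> illegal
(2,6): flips 1 -> legal
(3,1): no bracket -> illegal
(3,5): no bracket -> illegal
(3,6): no bracket -> illegal
(4,2): flips 1 -> legal
(4,6): flips 1 -> legal
(4,7): no bracket -> illegal
(5,2): flips 1 -> legal
(5,7): no bracket -> illegal
(6,2): no bracket -> illegal
(6,3): no bracket -> illegal
(6,4): flips 2 -> legal
(6,5): flips 2 -> legal
(6,7): flips 2 -> legal

Answer: (1,1) (1,2) (1,6) (2,6) (4,2) (4,6) (5,2) (6,4) (6,5) (6,7)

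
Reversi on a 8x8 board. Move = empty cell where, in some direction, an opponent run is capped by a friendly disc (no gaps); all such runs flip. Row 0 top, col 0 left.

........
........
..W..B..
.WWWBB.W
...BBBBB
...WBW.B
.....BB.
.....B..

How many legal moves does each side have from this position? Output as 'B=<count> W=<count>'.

-- B to move --
(1,1): flips 2 -> legal
(1,2): no bracket -> illegal
(1,3): no bracket -> illegal
(2,0): no bracket -> illegal
(2,1): flips 1 -> legal
(2,3): flips 1 -> legal
(2,4): no bracket -> illegal
(2,6): no bracket -> illegal
(2,7): flips 1 -> legal
(3,0): flips 3 -> legal
(3,6): no bracket -> illegal
(4,0): no bracket -> illegal
(4,1): no bracket -> illegal
(4,2): no bracket -> illegal
(5,2): flips 1 -> legal
(5,6): flips 1 -> legal
(6,2): flips 1 -> legal
(6,3): flips 1 -> legal
(6,4): flips 1 -> legal
B mobility = 10
-- W to move --
(1,4): no bracket -> illegal
(1,5): flips 3 -> legal
(1,6): no bracket -> illegal
(2,3): no bracket -> illegal
(2,4): no bracket -> illegal
(2,6): flips 2 -> legal
(3,6): flips 2 -> legal
(4,2): no bracket -> illegal
(5,2): no bracket -> illegal
(5,6): no bracket -> illegal
(6,3): no bracket -> illegal
(6,4): no bracket -> illegal
(6,7): flips 2 -> legal
(7,4): no bracket -> illegal
(7,6): flips 3 -> legal
(7,7): flips 1 -> legal
W mobility = 6

Answer: B=10 W=6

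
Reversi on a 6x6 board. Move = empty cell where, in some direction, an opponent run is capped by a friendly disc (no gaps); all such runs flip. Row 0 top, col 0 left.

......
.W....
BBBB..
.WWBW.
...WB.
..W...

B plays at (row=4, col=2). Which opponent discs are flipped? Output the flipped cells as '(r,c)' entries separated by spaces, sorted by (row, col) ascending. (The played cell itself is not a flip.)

Dir NW: opp run (3,1) capped by B -> flip
Dir N: opp run (3,2) capped by B -> flip
Dir NE: first cell 'B' (not opp) -> no flip
Dir W: first cell '.' (not opp) -> no flip
Dir E: opp run (4,3) capped by B -> flip
Dir SW: first cell '.' (not opp) -> no flip
Dir S: opp run (5,2), next=edge -> no flip
Dir SE: first cell '.' (not opp) -> no flip

Answer: (3,1) (3,2) (4,3)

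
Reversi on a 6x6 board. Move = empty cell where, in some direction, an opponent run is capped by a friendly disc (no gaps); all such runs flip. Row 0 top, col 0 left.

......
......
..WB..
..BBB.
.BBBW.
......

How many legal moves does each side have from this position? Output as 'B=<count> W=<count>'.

-- B to move --
(1,1): flips 1 -> legal
(1,2): flips 1 -> legal
(1,3): no bracket -> illegal
(2,1): flips 1 -> legal
(3,1): no bracket -> illegal
(3,5): no bracket -> illegal
(4,5): flips 1 -> legal
(5,3): no bracket -> illegal
(5,4): flips 1 -> legal
(5,5): flips 1 -> legal
B mobility = 6
-- W to move --
(1,2): no bracket -> illegal
(1,3): no bracket -> illegal
(1,4): no bracket -> illegal
(2,1): no bracket -> illegal
(2,4): flips 2 -> legal
(2,5): no bracket -> illegal
(3,0): no bracket -> illegal
(3,1): no bracket -> illegal
(3,5): no bracket -> illegal
(4,0): flips 3 -> legal
(4,5): no bracket -> illegal
(5,0): no bracket -> illegal
(5,1): no bracket -> illegal
(5,2): flips 2 -> legal
(5,3): no bracket -> illegal
(5,4): no bracket -> illegal
W mobility = 3

Answer: B=6 W=3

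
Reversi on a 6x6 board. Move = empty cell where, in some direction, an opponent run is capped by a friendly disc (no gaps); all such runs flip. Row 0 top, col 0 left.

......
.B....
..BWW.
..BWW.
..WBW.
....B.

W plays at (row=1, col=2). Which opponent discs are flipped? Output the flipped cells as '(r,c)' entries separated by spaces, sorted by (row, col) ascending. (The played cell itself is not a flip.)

Dir NW: first cell '.' (not opp) -> no flip
Dir N: first cell '.' (not opp) -> no flip
Dir NE: first cell '.' (not opp) -> no flip
Dir W: opp run (1,1), next='.' -> no flip
Dir E: first cell '.' (not opp) -> no flip
Dir SW: first cell '.' (not opp) -> no flip
Dir S: opp run (2,2) (3,2) capped by W -> flip
Dir SE: first cell 'W' (not opp) -> no flip

Answer: (2,2) (3,2)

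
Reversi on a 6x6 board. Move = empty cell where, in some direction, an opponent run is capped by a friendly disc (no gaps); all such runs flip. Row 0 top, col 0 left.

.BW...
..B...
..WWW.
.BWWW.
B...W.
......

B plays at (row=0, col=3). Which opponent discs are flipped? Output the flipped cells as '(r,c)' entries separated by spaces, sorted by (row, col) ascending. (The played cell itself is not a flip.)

Dir NW: edge -> no flip
Dir N: edge -> no flip
Dir NE: edge -> no flip
Dir W: opp run (0,2) capped by B -> flip
Dir E: first cell '.' (not opp) -> no flip
Dir SW: first cell 'B' (not opp) -> no flip
Dir S: first cell '.' (not opp) -> no flip
Dir SE: first cell '.' (not opp) -> no flip

Answer: (0,2)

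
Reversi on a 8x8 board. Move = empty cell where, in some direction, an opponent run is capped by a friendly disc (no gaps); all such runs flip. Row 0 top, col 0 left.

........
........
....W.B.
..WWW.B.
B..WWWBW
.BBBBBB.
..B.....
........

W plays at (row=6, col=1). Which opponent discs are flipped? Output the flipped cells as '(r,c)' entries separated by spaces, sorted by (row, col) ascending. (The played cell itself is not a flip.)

Answer: (5,2)

Derivation:
Dir NW: first cell '.' (not opp) -> no flip
Dir N: opp run (5,1), next='.' -> no flip
Dir NE: opp run (5,2) capped by W -> flip
Dir W: first cell '.' (not opp) -> no flip
Dir E: opp run (6,2), next='.' -> no flip
Dir SW: first cell '.' (not opp) -> no flip
Dir S: first cell '.' (not opp) -> no flip
Dir SE: first cell '.' (not opp) -> no flip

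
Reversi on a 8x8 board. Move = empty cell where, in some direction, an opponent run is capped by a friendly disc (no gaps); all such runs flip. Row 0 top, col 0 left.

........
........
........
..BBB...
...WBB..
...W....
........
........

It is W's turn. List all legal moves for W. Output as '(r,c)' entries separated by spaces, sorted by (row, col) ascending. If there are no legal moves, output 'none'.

(2,1): flips 1 -> legal
(2,2): no bracket -> illegal
(2,3): flips 1 -> legal
(2,4): no bracket -> illegal
(2,5): flips 1 -> legal
(3,1): no bracket -> illegal
(3,5): flips 1 -> legal
(3,6): no bracket -> illegal
(4,1): no bracket -> illegal
(4,2): no bracket -> illegal
(4,6): flips 2 -> legal
(5,4): no bracket -> illegal
(5,5): no bracket -> illegal
(5,6): no bracket -> illegal

Answer: (2,1) (2,3) (2,5) (3,5) (4,6)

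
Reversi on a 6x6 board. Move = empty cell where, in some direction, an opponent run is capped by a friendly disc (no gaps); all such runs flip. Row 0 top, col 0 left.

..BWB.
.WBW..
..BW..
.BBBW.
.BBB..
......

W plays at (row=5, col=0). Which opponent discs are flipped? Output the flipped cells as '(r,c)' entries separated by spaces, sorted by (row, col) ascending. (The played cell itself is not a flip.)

Dir NW: edge -> no flip
Dir N: first cell '.' (not opp) -> no flip
Dir NE: opp run (4,1) (3,2) capped by W -> flip
Dir W: edge -> no flip
Dir E: first cell '.' (not opp) -> no flip
Dir SW: edge -> no flip
Dir S: edge -> no flip
Dir SE: edge -> no flip

Answer: (3,2) (4,1)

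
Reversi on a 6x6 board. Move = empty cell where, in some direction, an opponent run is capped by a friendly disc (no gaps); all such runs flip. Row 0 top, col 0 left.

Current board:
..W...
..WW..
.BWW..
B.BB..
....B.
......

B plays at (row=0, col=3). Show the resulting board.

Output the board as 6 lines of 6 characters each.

Place B at (0,3); scan 8 dirs for brackets.
Dir NW: edge -> no flip
Dir N: edge -> no flip
Dir NE: edge -> no flip
Dir W: opp run (0,2), next='.' -> no flip
Dir E: first cell '.' (not opp) -> no flip
Dir SW: opp run (1,2) capped by B -> flip
Dir S: opp run (1,3) (2,3) capped by B -> flip
Dir SE: first cell '.' (not opp) -> no flip
All flips: (1,2) (1,3) (2,3)

Answer: ..WB..
..BB..
.BWB..
B.BB..
....B.
......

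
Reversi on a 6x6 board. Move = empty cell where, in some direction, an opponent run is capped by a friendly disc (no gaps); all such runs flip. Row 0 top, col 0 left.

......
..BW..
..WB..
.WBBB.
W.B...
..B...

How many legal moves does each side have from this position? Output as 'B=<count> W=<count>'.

-- B to move --
(0,2): no bracket -> illegal
(0,3): flips 1 -> legal
(0,4): no bracket -> illegal
(1,1): flips 1 -> legal
(1,4): flips 1 -> legal
(2,0): flips 1 -> legal
(2,1): flips 1 -> legal
(2,4): no bracket -> illegal
(3,0): flips 1 -> legal
(4,1): no bracket -> illegal
(5,0): no bracket -> illegal
(5,1): no bracket -> illegal
B mobility = 6
-- W to move --
(0,1): no bracket -> illegal
(0,2): flips 1 -> legal
(0,3): no bracket -> illegal
(1,1): flips 1 -> legal
(1,4): no bracket -> illegal
(2,1): no bracket -> illegal
(2,4): flips 1 -> legal
(2,5): no bracket -> illegal
(3,5): flips 3 -> legal
(4,1): no bracket -> illegal
(4,3): flips 2 -> legal
(4,4): flips 1 -> legal
(4,5): no bracket -> illegal
(5,1): no bracket -> illegal
(5,3): flips 1 -> legal
W mobility = 7

Answer: B=6 W=7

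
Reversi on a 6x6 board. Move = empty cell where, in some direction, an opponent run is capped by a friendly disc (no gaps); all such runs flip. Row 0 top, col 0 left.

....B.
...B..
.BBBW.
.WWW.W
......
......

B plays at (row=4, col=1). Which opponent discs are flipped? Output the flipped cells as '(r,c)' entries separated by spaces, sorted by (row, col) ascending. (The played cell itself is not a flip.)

Answer: (3,1) (3,2)

Derivation:
Dir NW: first cell '.' (not opp) -> no flip
Dir N: opp run (3,1) capped by B -> flip
Dir NE: opp run (3,2) capped by B -> flip
Dir W: first cell '.' (not opp) -> no flip
Dir E: first cell '.' (not opp) -> no flip
Dir SW: first cell '.' (not opp) -> no flip
Dir S: first cell '.' (not opp) -> no flip
Dir SE: first cell '.' (not opp) -> no flip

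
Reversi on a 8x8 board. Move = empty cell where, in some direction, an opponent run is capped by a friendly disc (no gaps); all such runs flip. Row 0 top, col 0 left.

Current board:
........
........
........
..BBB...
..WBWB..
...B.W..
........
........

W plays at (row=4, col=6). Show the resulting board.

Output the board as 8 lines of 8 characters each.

Place W at (4,6); scan 8 dirs for brackets.
Dir NW: first cell '.' (not opp) -> no flip
Dir N: first cell '.' (not opp) -> no flip
Dir NE: first cell '.' (not opp) -> no flip
Dir W: opp run (4,5) capped by W -> flip
Dir E: first cell '.' (not opp) -> no flip
Dir SW: first cell 'W' (not opp) -> no flip
Dir S: first cell '.' (not opp) -> no flip
Dir SE: first cell '.' (not opp) -> no flip
All flips: (4,5)

Answer: ........
........
........
..BBB...
..WBWWW.
...B.W..
........
........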